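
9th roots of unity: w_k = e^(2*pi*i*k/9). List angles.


The 9th roots of unity are cis(360k/9°) for k=0..8
Angle step = 360/9 = 40°
Primitive root: cis(40°)
Primitive root = 0.7660 + 0.6428i

9 roots at angles: 0°, 40°, 80°, 120°, 160°, 200°, 240°, 280°, 320°


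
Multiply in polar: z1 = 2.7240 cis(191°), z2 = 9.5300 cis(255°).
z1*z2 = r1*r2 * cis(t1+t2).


r = 2.7240 * 9.5300 = 25.9597
theta = 191° + 255° = 446° = 86° (mod 360)

25.9597 cis(86°)


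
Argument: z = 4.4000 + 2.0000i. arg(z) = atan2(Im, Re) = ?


Re = 4.4, Im = 2
arg = atan2(2, 4.4) = 24.4440 degrees

arg(z) = 24.4440 degrees


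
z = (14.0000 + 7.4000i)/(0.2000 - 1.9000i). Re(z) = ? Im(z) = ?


Multiply by conjugate: (14.0000 + 7.4000i)(0.2000 + 1.9000i) / (0.2^2 + (-1.9)^2)
Numerator real = 14*0.2 + 7.4*(-1.9) = -11.26
Numerator imag = 7.4*0.2 - 14*(-1.9) = 28.08
Denominator = 3.65
Re(z) = -11.26/3.65 = -3.0849
Im(z) = 28.08/3.65 = 7.6932

Re(z) = -3.0849, Im(z) = 7.6932


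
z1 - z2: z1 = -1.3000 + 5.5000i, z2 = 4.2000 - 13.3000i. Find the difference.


Real: -1.3 - 4.2 = -5.5
Imag: 5.5 + 13.3 = 18.8

-5.5000 + 18.8000i


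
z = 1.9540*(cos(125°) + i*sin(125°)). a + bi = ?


a = 1.9540*cos(125°) = 1.9540*(-0.5736) = -1.1208
b = 1.9540*sin(125°) = 1.9540*0.81915 = 1.6006

-1.1208 + 1.6006i


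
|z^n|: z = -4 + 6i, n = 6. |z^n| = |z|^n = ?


|z| = sqrt(16+36) = sqrt(52) = 7.2111
|z^6| = |z|^6 = (sqrt(52))^6 = 52^3 = 140608

|z^6| = 140608


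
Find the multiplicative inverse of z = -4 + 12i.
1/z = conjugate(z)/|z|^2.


|z|^2 = 16+144 = 160
1/z = (-4 - 12i)/160

1/z = -0.0250 - 0.0750i


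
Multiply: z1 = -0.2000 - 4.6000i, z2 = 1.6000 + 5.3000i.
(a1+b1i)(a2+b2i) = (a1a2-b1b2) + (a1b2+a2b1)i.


Real = -0.2*1.6 - (-4.6)*5.3 = -0.32 - (-24.38) = 24.06
Imag = -0.2*5.3 + 1.6*(-4.6) = -1.06 - (7.36) = -8.42

24.0600 - 8.4200i


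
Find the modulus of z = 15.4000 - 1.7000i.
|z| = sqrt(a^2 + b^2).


|z| = sqrt(15.4^2 + (-1.7)^2) = sqrt(237.16 + 2.89) = sqrt(240.05) = 15.4935

|z| = 15.4935


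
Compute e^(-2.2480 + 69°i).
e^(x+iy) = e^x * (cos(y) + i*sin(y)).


e^-2.2480 = 0.1056
cos(69°) = 0.3584
sin(69°) = 0.9336
Real = 0.1056*0.3584 = 0.0378
Imag = 0.1056*0.9336 = 0.0986

0.0378 + 0.0986i


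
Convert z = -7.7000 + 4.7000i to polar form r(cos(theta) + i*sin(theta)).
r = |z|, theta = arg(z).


r = sqrt(59.29+22.09) = sqrt(81.38) = 9.0211
theta = atan2(4.7, -7.7) = 148.6005 degrees

r = 9.0211, theta = 148.6005 degrees


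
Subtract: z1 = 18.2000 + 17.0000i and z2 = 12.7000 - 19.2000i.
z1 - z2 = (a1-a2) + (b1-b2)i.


Real: 18.2 - 12.7 = 5.5
Imag: 17 + 19.2 = 36.2

5.5000 + 36.2000i


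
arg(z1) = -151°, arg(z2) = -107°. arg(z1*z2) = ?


arg(z1*z2) = -151° - 107° = -258°
Normalized to (-180°, 180°]: 102°

102°


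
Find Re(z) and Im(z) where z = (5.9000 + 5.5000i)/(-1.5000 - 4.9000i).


Multiply by conjugate: (5.9000 + 5.5000i)(-1.5000 + 4.9000i) / ((-1.5)^2 + (-4.9)^2)
Numerator real = 5.9*(-1.5) + 5.5*(-4.9) = -35.8
Numerator imag = 5.5*(-1.5) - 5.9*(-4.9) = 20.66
Denominator = 26.26
Re(z) = -35.8/26.26 = -1.3633
Im(z) = 20.66/26.26 = 0.7867

Re(z) = -1.3633, Im(z) = 0.7867


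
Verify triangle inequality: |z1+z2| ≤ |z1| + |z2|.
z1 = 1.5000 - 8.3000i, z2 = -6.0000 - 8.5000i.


|z1| = sqrt(1.5^2 + (-8.3)^2) = sqrt(71.14) = 8.4345
|z2| = sqrt((-6)^2 + (-8.5)^2) = sqrt(108.25) = 10.4043
z1+z2 = -4.5000 - 16.8000i
|z1+z2| = sqrt(302.49) = 17.3922
|z1|+|z2| = 8.4345 + 10.4043 = 18.8388

|z1+z2| = 17.3922 ≤ |z1|+|z2| = 18.8388 (verified)


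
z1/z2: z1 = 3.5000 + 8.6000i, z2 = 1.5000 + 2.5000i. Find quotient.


Conjugate of z2 = 1.5000 - 2.5000i
Numerator: (3.5000 + 8.6000i)(1.5000 - 2.5000i) = 26.7500 + 4.1500i
Denominator: 1.5^2 + 2.5^2 = 8.5
Result = (26.7500 + 4.1500i)/8.5

3.1471 + 0.4882i


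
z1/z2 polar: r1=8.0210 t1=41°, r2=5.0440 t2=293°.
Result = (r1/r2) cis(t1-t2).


r = 8.0210 / 5.0440 = 1.5902
theta = 41° - 293° = -252° = 108° (mod 360)

1.5902 cis(108°)


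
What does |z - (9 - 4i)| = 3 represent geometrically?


|z - z0| = r is a circle with center z0 and radius r.
Center = (9, -4), radius = 3

Circle with center (9, -4) and radius 3


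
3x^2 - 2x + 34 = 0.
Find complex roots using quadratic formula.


disc = (-2)^2 - 4*3*34 = 4 - 408 = -404
sqrt(|disc|) = sqrt(404) = 20.0998
Real part = 2/(2*3) = 0.3333
Imag part = 20.0998/(2*3) = 3.3500

0.3333 ± 3.3500i


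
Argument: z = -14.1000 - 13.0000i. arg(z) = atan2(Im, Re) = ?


Re = -14.1, Im = -13
arg = atan2(-13, -14.1) = -137.3244 degrees

arg(z) = -137.3244 degrees


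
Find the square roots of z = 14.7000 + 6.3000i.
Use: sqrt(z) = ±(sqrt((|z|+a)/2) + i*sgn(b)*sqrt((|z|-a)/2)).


|z| = sqrt(216.09+39.69) = 15.9931
sqrt((|z|+a)/2) = sqrt((15.9931+14.7)/2) = sqrt(15.3466) = 3.9175
sqrt((|z|-a)/2) = sqrt((15.9931-14.7)/2) = sqrt(0.6466) = 0.8041

±(3.9175 + 0.8041i) i.e. 3.9175 + 0.8041i and -3.9175 - 0.8041i


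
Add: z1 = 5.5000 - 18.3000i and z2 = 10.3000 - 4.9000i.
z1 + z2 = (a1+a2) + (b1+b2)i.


Real: 5.5 + 10.3 = 15.8
Imag: -18.3 - 4.9 = -23.2

15.8000 - 23.2000i


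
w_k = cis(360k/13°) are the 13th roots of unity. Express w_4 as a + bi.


Angle = 360*4/13 = 110.7692°
a = cos(110.7692°) = -0.3546
b = sin(110.7692°) = 0.9350

-0.3546 + 0.9350i


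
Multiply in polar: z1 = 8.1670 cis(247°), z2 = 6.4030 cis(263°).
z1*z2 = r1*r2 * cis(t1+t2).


r = 8.1670 * 6.4030 = 52.2933
theta = 247° + 263° = 510° = 150° (mod 360)

52.2933 cis(150°)


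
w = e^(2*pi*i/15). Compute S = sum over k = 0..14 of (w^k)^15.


The roots are w_k = w^k with w = e^(2*pi*i/15), and (w^k)^15 = (w^15)^k.
So S = 1 + u + u^2 + ... + u^(14) with u = w^15.
15 = 1*15 + 0, so 15 is a multiple of 15 and u = (w^15)^1 = 1.
Every one of the 15 terms equals 1: S = 15

S = 15


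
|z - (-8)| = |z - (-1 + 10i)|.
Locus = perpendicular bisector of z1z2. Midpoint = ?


Equal distances means the locus is the perpendicular bisector of z1 and z2.
Midpoint = ((-8+(-1))/2, (0+10)/2) = (-4.5000, 5.0000)

Perpendicular bisector through (-4.5000, 5.0000)


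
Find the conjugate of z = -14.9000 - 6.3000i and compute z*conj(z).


z_bar = -14.9000 + 6.3000i
z*z_bar = (-14.9)^2 + (-6.3)^2 = 222.01 + 39.69 = 261.7

z_bar = -14.9000 + 6.3000i, z*z_bar = 261.7


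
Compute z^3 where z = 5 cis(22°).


r^3 = 5^3 = 125
n*theta = 3*22° = 66° = 66° (mod 360)
a = 125*cos(66°) = 50.8421
b = 125*sin(66°) = 114.1932

125 cis(66°) = 50.8421 + 114.1932i


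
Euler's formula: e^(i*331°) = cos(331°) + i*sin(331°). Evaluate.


cos(331°) = 0.8746
sin(331°) = -0.4848

e^(i*331°) = 0.8746 - 0.4848i


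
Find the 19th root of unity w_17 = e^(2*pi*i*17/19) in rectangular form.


Angle = 360*17/19 = 322.1053°
a = cos(322.1053°) = 0.7891
b = sin(322.1053°) = -0.6142

0.7891 - 0.6142i


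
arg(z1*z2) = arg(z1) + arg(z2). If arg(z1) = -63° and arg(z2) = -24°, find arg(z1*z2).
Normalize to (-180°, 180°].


arg(z1*z2) = -63° - 24° = -87°
Normalized to (-180°, 180°]: -87°

-87°


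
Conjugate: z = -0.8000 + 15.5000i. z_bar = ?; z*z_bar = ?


z_bar = -0.8000 - 15.5000i
z*z_bar = (-0.8)^2 + 15.5^2 = 0.64 + 240.25 = 240.89

z_bar = -0.8000 - 15.5000i, z*z_bar = 240.89


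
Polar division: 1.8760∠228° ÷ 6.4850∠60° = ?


r = 1.8760 / 6.4850 = 0.2893
theta = 228° - 60° = 168° = 168° (mod 360)

0.2893 cis(168°)


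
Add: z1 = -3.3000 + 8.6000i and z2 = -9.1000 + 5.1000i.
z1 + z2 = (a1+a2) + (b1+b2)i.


Real: -3.3 - 9.1 = -12.4
Imag: 8.6 + 5.1 = 13.7

-12.4000 + 13.7000i


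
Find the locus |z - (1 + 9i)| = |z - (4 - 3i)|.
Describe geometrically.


Equal distances means the locus is the perpendicular bisector of z1 and z2.
Midpoint = ((1+4)/2, (9+(-3))/2) = (2.5000, 3.0000)

Perpendicular bisector through (2.5000, 3.0000)


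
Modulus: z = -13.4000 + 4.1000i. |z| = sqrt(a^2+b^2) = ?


|z| = sqrt((-13.4)^2 + 4.1^2) = sqrt(179.56 + 16.81) = sqrt(196.37) = 14.0132

|z| = 14.0132


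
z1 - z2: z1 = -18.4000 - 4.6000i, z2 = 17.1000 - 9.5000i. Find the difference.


Real: -18.4 - 17.1 = -35.5
Imag: -4.6 + 9.5 = 4.9

-35.5000 + 4.9000i


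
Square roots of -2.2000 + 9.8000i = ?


|z| = sqrt(4.84+96.04) = 10.0439
sqrt((|z|+a)/2) = sqrt((10.0439+(-2.2))/2) = sqrt(3.9220) = 1.9804
sqrt((|z|-a)/2) = sqrt((10.0439-(-2.2))/2) = sqrt(6.1220) = 2.4743

±(1.9804 + 2.4743i) i.e. 1.9804 + 2.4743i and -1.9804 - 2.4743i


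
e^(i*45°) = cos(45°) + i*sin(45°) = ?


cos(45°) = 0.7071
sin(45°) = 0.7071

e^(i*45°) = 0.7071 + 0.7071i


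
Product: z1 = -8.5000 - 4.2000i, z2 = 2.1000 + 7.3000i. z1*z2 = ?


Real = -8.5*2.1 - (-4.2)*7.3 = -17.85 - (-30.66) = 12.81
Imag = -8.5*7.3 + 2.1*(-4.2) = -62.05 - (8.82) = -70.87

12.8100 - 70.8700i


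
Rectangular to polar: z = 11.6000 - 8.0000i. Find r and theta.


r = sqrt(134.56+64) = sqrt(198.56) = 14.0911
theta = atan2(-8, 11.6) = -34.5923 degrees

r = 14.0911, theta = -34.5923 degrees


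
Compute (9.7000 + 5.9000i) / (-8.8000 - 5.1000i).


Conjugate of z2 = -8.8000 + 5.1000i
Numerator: (9.7000 + 5.9000i)(-8.8000 + 5.1000i) = -115.4500 - 2.4500i
Denominator: (-8.8)^2 + (-5.1)^2 = 103.45
Result = (-115.4500 - 2.4500i)/103.45

-1.1160 - 0.0237i


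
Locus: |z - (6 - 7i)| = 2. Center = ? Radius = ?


|z - z0| = r is a circle with center z0 and radius r.
Center = (6, -7), radius = 2

Circle with center (6, -7) and radius 2


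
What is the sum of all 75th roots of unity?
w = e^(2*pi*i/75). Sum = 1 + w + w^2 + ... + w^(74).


The sum of all 75th roots of unity is 0.
Geometric series: (1 - w^75)/(1 - w) = (1-1)/(1-w) = 0 since w^75 = 1, w ≠ 1.
Alternatively: coefficient of z^74 in z^75 - 1 is 0.

0


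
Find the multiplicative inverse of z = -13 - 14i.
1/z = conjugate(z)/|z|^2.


|z|^2 = 169+196 = 365
1/z = (-13 + 14i)/365

1/z = -0.0356 + 0.0384i


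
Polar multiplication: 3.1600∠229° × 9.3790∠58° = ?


r = 3.1600 * 9.3790 = 29.6376
theta = 229° + 58° = 287° = 287° (mod 360)

29.6376 cis(287°)


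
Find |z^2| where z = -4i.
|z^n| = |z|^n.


|z| = sqrt(0+16) = sqrt(16) = 4
|z^2| = |z|^2 = 4^2 = 16

|z^2| = 16


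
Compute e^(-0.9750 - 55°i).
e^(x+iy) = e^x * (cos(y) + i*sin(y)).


e^-0.9750 = 0.37719
cos(-55°) = 0.57358
sin(-55°) = -0.8192
Real = 0.37719*0.57358 = 0.2163
Imag = 0.37719*(-0.8192) = -0.3090

0.2163 - 0.3090i


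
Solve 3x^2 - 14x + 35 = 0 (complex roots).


disc = (-14)^2 - 4*3*35 = 196 - 420 = -224
sqrt(|disc|) = sqrt(224) = 14.9666
Real part = 14/(2*3) = 2.3333
Imag part = 14.9666/(2*3) = 2.4944

2.3333 ± 2.4944i


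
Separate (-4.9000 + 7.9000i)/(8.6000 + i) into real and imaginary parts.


Multiply by conjugate: (-4.9000 + 7.9000i)(8.6000 - i) / (8.6^2 + 1^2)
Numerator real = -4.9*8.6 + 7.9*1 = -34.24
Numerator imag = 7.9*8.6 - (-4.9)*1 = 72.84
Denominator = 74.96
Re(z) = -34.24/74.96 = -0.4568
Im(z) = 72.84/74.96 = 0.9717

Re(z) = -0.4568, Im(z) = 0.9717


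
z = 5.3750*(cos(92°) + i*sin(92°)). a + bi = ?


a = 5.3750*cos(92°) = 5.3750*(-0.0349) = -0.1876
b = 5.3750*sin(92°) = 5.3750*0.99939 = 5.3717

-0.1876 + 5.3717i


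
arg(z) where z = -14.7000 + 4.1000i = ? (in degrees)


Re = -14.7, Im = 4.1
arg = atan2(4.1, -14.7) = 164.4156 degrees

arg(z) = 164.4156 degrees


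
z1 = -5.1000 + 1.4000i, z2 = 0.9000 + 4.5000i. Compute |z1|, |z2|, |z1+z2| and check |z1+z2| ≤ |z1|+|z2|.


|z1| = sqrt((-5.1)^2 + 1.4^2) = sqrt(27.97) = 5.2887
|z2| = sqrt(0.9^2 + 4.5^2) = sqrt(21.06) = 4.5891
z1+z2 = -4.2000 + 5.9000i
|z1+z2| = sqrt(52.45) = 7.2422
|z1|+|z2| = 5.2887 + 4.5891 = 9.8778

|z1+z2| = 7.2422 ≤ |z1|+|z2| = 9.8778 (verified)


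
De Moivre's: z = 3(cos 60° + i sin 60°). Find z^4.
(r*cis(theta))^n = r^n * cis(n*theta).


r^4 = 3^4 = 81
n*theta = 4*60° = 240° = 240° (mod 360)
a = 81*cos(240°) = -40.5000
b = 81*sin(240°) = -70.1481

81 cis(240°) = -40.5000 - 70.1481i


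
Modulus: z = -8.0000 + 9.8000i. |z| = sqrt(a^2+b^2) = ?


|z| = sqrt((-8)^2 + 9.8^2) = sqrt(64 + 96.04) = sqrt(160.04) = 12.6507

|z| = 12.6507


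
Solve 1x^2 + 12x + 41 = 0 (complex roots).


disc = 12^2 - 4*1*41 = 144 - 164 = -20
sqrt(|disc|) = sqrt(20) = 4.4721
Real part = -12/(2*1) = -6.0000
Imag part = 4.4721/(2*1) = 2.2361

-6.0000 ± 2.2361i


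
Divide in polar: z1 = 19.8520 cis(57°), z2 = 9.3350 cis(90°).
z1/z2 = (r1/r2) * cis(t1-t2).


r = 19.8520 / 9.3350 = 2.1266
theta = 57° - 90° = -33° = 327° (mod 360)

2.1266 cis(327°)


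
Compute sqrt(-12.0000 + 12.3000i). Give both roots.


|z| = sqrt(144+151.29) = 17.1840
sqrt((|z|+a)/2) = sqrt((17.1840+(-12))/2) = sqrt(2.5920) = 1.6100
sqrt((|z|-a)/2) = sqrt((17.1840-(-12))/2) = sqrt(14.5920) = 3.8199

±(1.6100 + 3.8199i) i.e. 1.6100 + 3.8199i and -1.6100 - 3.8199i


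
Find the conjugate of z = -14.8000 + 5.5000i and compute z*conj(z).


z_bar = -14.8000 - 5.5000i
z*z_bar = (-14.8)^2 + 5.5^2 = 219.04 + 30.25 = 249.29

z_bar = -14.8000 - 5.5000i, z*z_bar = 249.29


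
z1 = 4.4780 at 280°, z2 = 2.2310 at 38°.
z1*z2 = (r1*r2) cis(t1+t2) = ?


r = 4.4780 * 2.2310 = 9.9904
theta = 280° + 38° = 318° = 318° (mod 360)

9.9904 cis(318°)


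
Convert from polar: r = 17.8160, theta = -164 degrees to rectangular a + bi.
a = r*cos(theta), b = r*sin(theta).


a = 17.8160*cos(-164°) = 17.8160*(-0.96126) = -17.1258
b = 17.8160*sin(-164°) = 17.8160*(-0.27564) = -4.9108

-17.1258 - 4.9108i


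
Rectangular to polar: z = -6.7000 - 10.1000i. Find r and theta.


r = sqrt(44.89+102.01) = sqrt(146.9) = 12.1202
theta = atan2(-10.1, -6.7) = -123.5590 degrees

r = 12.1202, theta = -123.5590 degrees


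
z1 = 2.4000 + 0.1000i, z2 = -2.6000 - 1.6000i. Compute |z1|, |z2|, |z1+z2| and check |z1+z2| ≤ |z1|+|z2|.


|z1| = sqrt(2.4^2 + 0.1^2) = sqrt(5.77) = 2.4021
|z2| = sqrt((-2.6)^2 + (-1.6)^2) = sqrt(9.32) = 3.0529
z1+z2 = -0.2000 - 1.5000i
|z1+z2| = sqrt(2.29) = 1.5133
|z1|+|z2| = 2.4021 + 3.0529 = 5.4550

|z1+z2| = 1.5133 ≤ |z1|+|z2| = 5.4550 (verified)


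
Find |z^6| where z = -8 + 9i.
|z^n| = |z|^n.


|z| = sqrt(64+81) = sqrt(145) = 12.0416
|z^6| = |z|^6 = (sqrt(145))^6 = 145^3 = 3048625

|z^6| = 3048625


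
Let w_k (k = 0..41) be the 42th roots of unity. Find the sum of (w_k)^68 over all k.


The roots are w_k = w^k with w = e^(2*pi*i/42), and (w^k)^68 = (w^68)^k.
So S = 1 + u + u^2 + ... + u^(41) with u = w^68.
68 = 1*42 + 26, so 68 is not a multiple of 42: u = (w^42)^1 * w^26 = w^26 ≠ 1 (w is a primitive 42th root), while u^42 = (w^42)^68 = 1.
Geometric series: S = (1 - u^42)/(1 - u) = (1 - 1)/(1 - u) = 0

S = 0


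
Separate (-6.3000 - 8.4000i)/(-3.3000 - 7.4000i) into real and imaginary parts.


Multiply by conjugate: (-6.3000 - 8.4000i)(-3.3000 + 7.4000i) / ((-3.3)^2 + (-7.4)^2)
Numerator real = -6.3*(-3.3) - (8.4)*(-7.4) = 82.95
Numerator imag = -8.4*(-3.3) - (-6.3)*(-7.4) = -18.9
Denominator = 65.65
Re(z) = 82.95/65.65 = 1.2635
Im(z) = -18.9/65.65 = -0.2879

Re(z) = 1.2635, Im(z) = -0.2879


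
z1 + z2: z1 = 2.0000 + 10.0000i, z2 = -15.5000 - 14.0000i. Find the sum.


Real: 2 - 15.5 = -13.5
Imag: 10 - 14 = -4

-13.5000 - 4.0000i


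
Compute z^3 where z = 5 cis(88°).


r^3 = 5^3 = 125
n*theta = 3*88° = 264° = 264° (mod 360)
a = 125*cos(264°) = -13.0661
b = 125*sin(264°) = -124.3152

125 cis(264°) = -13.0661 - 124.3152i


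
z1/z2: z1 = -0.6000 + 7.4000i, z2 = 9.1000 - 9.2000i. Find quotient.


Conjugate of z2 = 9.1000 + 9.2000i
Numerator: (-0.6000 + 7.4000i)(9.1000 + 9.2000i) = -73.5400 + 61.8200i
Denominator: 9.1^2 + (-9.2)^2 = 167.45
Result = (-73.5400 + 61.8200i)/167.45

-0.4392 + 0.3692i


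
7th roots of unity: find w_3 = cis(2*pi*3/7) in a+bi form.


Angle = 360*3/7 = 154.2857°
a = cos(154.2857°) = -0.9010
b = sin(154.2857°) = 0.4339

-0.9010 + 0.4339i


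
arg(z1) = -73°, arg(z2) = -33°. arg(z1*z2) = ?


arg(z1*z2) = -73° - 33° = -106°
Normalized to (-180°, 180°]: -106°

-106°


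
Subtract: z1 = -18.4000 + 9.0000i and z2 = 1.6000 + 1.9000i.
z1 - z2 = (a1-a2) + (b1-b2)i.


Real: -18.4 - 1.6 = -20
Imag: 9 - 1.9 = 7.1

-20.0000 + 7.1000i


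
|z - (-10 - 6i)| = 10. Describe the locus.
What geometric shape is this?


|z - z0| = r is a circle with center z0 and radius r.
Center = (-10, -6), radius = 10

Circle with center (-10, -6) and radius 10


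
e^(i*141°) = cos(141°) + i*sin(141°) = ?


cos(141°) = -0.7771
sin(141°) = 0.6293

e^(i*141°) = -0.7771 + 0.6293i


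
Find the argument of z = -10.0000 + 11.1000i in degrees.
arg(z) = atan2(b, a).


Re = -10, Im = 11.1
arg = atan2(11.1, -10) = 132.0157 degrees

arg(z) = 132.0157 degrees


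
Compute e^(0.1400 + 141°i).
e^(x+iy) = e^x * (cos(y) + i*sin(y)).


e^0.1400 = 1.1503
cos(141°) = -0.7771
sin(141°) = 0.6293
Real = 1.1503*(-0.7771) = -0.8939
Imag = 1.1503*0.6293 = 0.7239

-0.8939 + 0.7239i


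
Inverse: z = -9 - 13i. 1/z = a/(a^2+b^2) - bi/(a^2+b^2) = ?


|z|^2 = 81+169 = 250
1/z = (-9 + 13i)/250

1/z = -0.0360 + 0.0520i


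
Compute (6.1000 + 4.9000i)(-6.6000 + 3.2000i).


Real = 6.1*(-6.6) - 4.9*3.2 = -40.26 - 15.68 = -55.94
Imag = 6.1*3.2 - (6.6)*4.9 = 19.52 - (32.34) = -12.82

-55.9400 - 12.8200i


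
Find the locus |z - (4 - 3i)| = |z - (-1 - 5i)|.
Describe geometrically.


Equal distances means the locus is the perpendicular bisector of z1 and z2.
Midpoint = ((4+(-1))/2, (-3+(-5))/2) = (1.5000, -4.0000)

Perpendicular bisector through (1.5000, -4.0000)


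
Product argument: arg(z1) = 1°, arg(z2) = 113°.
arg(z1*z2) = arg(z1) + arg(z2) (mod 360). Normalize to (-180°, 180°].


arg(z1*z2) = 1° + 113° = 114°
Normalized to (-180°, 180°]: 114°

114°


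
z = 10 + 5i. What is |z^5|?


|z| = sqrt(100+25) = sqrt(125) = 11.1803
|z^5| = |z|^5 = (sqrt(125))^5 = 125^2 * sqrt(125) = 15625*sqrt(125)

|z^5| = 15625*sqrt(125) ≈ 174692.8107


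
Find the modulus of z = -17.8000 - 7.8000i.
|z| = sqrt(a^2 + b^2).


|z| = sqrt((-17.8)^2 + (-7.8)^2) = sqrt(316.84 + 60.84) = sqrt(377.68) = 19.4340

|z| = 19.4340


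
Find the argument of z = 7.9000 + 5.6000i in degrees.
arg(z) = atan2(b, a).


Re = 7.9, Im = 5.6
arg = atan2(5.6, 7.9) = 35.3313 degrees

arg(z) = 35.3313 degrees


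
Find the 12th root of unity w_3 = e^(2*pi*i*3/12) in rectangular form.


Angle = 360*3/12 = 90°
a = cos(90°) = 0
b = sin(90°) = 1.0000

0 + 1.0000i


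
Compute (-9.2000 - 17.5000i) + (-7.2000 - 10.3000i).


Real: -9.2 - 7.2 = -16.4
Imag: -17.5 - 10.3 = -27.8

-16.4000 - 27.8000i


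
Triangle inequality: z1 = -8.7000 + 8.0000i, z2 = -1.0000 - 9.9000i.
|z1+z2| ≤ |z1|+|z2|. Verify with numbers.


|z1| = sqrt((-8.7)^2 + 8^2) = sqrt(139.69) = 11.8191
|z2| = sqrt((-1)^2 + (-9.9)^2) = sqrt(99.01) = 9.9504
z1+z2 = -9.7000 - 1.9000i
|z1+z2| = sqrt(97.7) = 9.8843
|z1|+|z2| = 11.8191 + 9.9504 = 21.7695

|z1+z2| = 9.8843 ≤ |z1|+|z2| = 21.7695 (verified)


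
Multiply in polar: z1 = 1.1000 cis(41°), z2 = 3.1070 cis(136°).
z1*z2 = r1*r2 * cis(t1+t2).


r = 1.1000 * 3.1070 = 3.4177
theta = 41° + 136° = 177° = 177° (mod 360)

3.4177 cis(177°)


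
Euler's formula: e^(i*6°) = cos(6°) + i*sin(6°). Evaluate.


cos(6°) = 0.9945
sin(6°) = 0.1045

e^(i*6°) = 0.9945 + 0.1045i


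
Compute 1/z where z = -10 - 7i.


|z|^2 = 100+49 = 149
1/z = (-10 + 7i)/149

1/z = -0.0671 + 0.0470i


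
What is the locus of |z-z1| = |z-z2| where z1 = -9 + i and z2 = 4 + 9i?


Equal distances means the locus is the perpendicular bisector of z1 and z2.
Midpoint = ((-9+4)/2, (1+9)/2) = (-2.5000, 5.0000)

Perpendicular bisector through (-2.5000, 5.0000)


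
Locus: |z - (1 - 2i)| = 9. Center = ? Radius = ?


|z - z0| = r is a circle with center z0 and radius r.
Center = (1, -2), radius = 9

Circle with center (1, -2) and radius 9


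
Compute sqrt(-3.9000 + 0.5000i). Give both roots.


|z| = sqrt(15.21+0.25) = 3.9319
sqrt((|z|+a)/2) = sqrt((3.9319+(-3.9))/2) = sqrt(0.0160) = 0.1263
sqrt((|z|-a)/2) = sqrt((3.9319-(-3.9))/2) = sqrt(3.9160) = 1.9789

±(0.1263 + 1.9789i) i.e. 0.1263 + 1.9789i and -0.1263 - 1.9789i


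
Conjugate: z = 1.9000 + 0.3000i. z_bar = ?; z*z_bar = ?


z_bar = 1.9000 - 0.3000i
z*z_bar = 1.9^2 + 0.3^2 = 3.61 + 0.09 = 3.7

z_bar = 1.9000 - 0.3000i, z*z_bar = 3.7


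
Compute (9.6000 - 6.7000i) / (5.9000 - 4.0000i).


Conjugate of z2 = 5.9000 + 4.0000i
Numerator: (9.6000 - 6.7000i)(5.9000 + 4.0000i) = 83.4400 - 1.1300i
Denominator: 5.9^2 + (-4)^2 = 50.81
Result = (83.4400 - 1.1300i)/50.81

1.6422 - 0.0222i


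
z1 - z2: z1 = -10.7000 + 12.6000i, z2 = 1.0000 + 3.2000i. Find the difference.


Real: -10.7 - 1 = -11.7
Imag: 12.6 - 3.2 = 9.4

-11.7000 + 9.4000i


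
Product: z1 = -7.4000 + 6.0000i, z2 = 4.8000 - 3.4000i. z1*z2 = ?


Real = -7.4*4.8 - 6*(-3.4) = -35.52 - (-20.4) = -15.12
Imag = -7.4*(-3.4) + 4.8*6 = 25.16 + 28.8 = 53.96

-15.1200 + 53.9600i


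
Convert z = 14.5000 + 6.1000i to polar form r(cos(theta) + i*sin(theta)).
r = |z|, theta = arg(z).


r = sqrt(210.25+37.21) = sqrt(247.46) = 15.7309
theta = atan2(6.1, 14.5) = 22.8160 degrees

r = 15.7309, theta = 22.8160 degrees


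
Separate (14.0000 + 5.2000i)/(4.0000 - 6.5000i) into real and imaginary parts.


Multiply by conjugate: (14.0000 + 5.2000i)(4.0000 + 6.5000i) / (4^2 + (-6.5)^2)
Numerator real = 14*4 + 5.2*(-6.5) = 22.2
Numerator imag = 5.2*4 - 14*(-6.5) = 111.8
Denominator = 58.25
Re(z) = 22.2/58.25 = 0.3811
Im(z) = 111.8/58.25 = 1.9193

Re(z) = 0.3811, Im(z) = 1.9193


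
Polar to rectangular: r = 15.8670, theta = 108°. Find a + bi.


a = 15.8670*cos(108°) = 15.8670*(-0.30902) = -4.9032
b = 15.8670*sin(108°) = 15.8670*0.951057 = 15.0904

-4.9032 + 15.0904i


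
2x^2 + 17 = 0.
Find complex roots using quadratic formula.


disc = 0^2 - 4*2*17 = 0 - 136 = -136
sqrt(|disc|) = sqrt(136) = 11.6619
Real part = 0/(2*2) = 0
Imag part = 11.6619/(2*2) = 2.9155

0 ± 2.9155i


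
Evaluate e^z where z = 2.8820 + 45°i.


e^2.8820 = 17.8499
cos(45°) = 0.70711
sin(45°) = 0.70711
Real = 17.8499*0.70711 = 12.6218
Imag = 17.8499*0.70711 = 12.6218

12.6218 + 12.6218i


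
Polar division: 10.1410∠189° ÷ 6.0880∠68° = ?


r = 10.1410 / 6.0880 = 1.6657
theta = 189° - 68° = 121° = 121° (mod 360)

1.6657 cis(121°)


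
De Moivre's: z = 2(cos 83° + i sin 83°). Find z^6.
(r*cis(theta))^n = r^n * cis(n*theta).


r^6 = 2^6 = 64
n*theta = 6*83° = 498° = 138° (mod 360)
a = 64*cos(138°) = -47.5613
b = 64*sin(138°) = 42.8244

64 cis(138°) = -47.5613 + 42.8244i


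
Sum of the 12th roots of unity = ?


The sum of all 12th roots of unity is 0.
Geometric series: (1 - w^12)/(1 - w) = (1-1)/(1-w) = 0 since w^12 = 1, w ≠ 1.
Alternatively: coefficient of z^11 in z^12 - 1 is 0.

0


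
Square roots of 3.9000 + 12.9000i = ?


|z| = sqrt(15.21+166.41) = 13.4766
sqrt((|z|+a)/2) = sqrt((13.4766+3.9)/2) = sqrt(8.6883) = 2.9476
sqrt((|z|-a)/2) = sqrt((13.4766-3.9)/2) = sqrt(4.7883) = 2.1882

±(2.9476 + 2.1882i) i.e. 2.9476 + 2.1882i and -2.9476 - 2.1882i


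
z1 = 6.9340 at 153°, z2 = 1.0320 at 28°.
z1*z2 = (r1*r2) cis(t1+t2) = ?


r = 6.9340 * 1.0320 = 7.1559
theta = 153° + 28° = 181° = 181° (mod 360)

7.1559 cis(181°)


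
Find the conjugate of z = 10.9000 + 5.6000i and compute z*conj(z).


z_bar = 10.9000 - 5.6000i
z*z_bar = 10.9^2 + 5.6^2 = 118.81 + 31.36 = 150.17

z_bar = 10.9000 - 5.6000i, z*z_bar = 150.17


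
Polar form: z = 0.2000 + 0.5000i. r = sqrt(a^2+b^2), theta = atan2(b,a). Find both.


r = sqrt(0.04+0.25) = sqrt(0.29) = 0.5385
theta = atan2(0.5, 0.2) = 68.1986 degrees

r = 0.5385, theta = 68.1986 degrees


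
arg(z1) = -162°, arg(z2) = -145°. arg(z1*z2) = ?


arg(z1*z2) = -162° - 145° = -307°
Normalized to (-180°, 180°]: 53°

53°


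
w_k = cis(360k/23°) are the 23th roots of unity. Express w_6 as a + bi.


Angle = 360*6/23 = 93.913°
a = cos(93.913°) = -0.0682
b = sin(93.913°) = 0.9977

-0.0682 + 0.9977i


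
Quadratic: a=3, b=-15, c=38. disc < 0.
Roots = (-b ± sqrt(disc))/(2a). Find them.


disc = (-15)^2 - 4*3*38 = 225 - 456 = -231
sqrt(|disc|) = sqrt(231) = 15.1987
Real part = 15/(2*3) = 2.5000
Imag part = 15.1987/(2*3) = 2.5331

2.5000 ± 2.5331i


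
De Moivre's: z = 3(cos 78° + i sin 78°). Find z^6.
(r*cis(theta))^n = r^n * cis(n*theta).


r^6 = 3^6 = 729
n*theta = 6*78° = 468° = 108° (mod 360)
a = 729*cos(108°) = -225.2734
b = 729*sin(108°) = 693.3202

729 cis(108°) = -225.2734 + 693.3202i


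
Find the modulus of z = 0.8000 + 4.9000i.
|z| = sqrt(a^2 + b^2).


|z| = sqrt(0.8^2 + 4.9^2) = sqrt(0.64 + 24.01) = sqrt(24.65) = 4.9649

|z| = 4.9649


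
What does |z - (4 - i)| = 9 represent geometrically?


|z - z0| = r is a circle with center z0 and radius r.
Center = (4, -1), radius = 9

Circle with center (4, -1) and radius 9


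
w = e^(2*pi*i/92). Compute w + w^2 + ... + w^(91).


With w = e^(2*pi*i/92), all 92 of the 92th roots of unity w^0 = 1, w, ..., w^(91) sum to 0: 1 + w + ... + w^(91) = (1 - w^92)/(1 - w) = 0 since w^92 = 1, w ≠ 1.
Removing the root 1: w + w^2 + ... + w^(91) = 0 - 1 = -1

Sum = -1


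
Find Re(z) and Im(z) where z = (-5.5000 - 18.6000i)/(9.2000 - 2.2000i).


Multiply by conjugate: (-5.5000 - 18.6000i)(9.2000 + 2.2000i) / (9.2^2 + (-2.2)^2)
Numerator real = -5.5*9.2 - (18.6)*(-2.2) = -9.68
Numerator imag = -18.6*9.2 - (-5.5)*(-2.2) = -183.22
Denominator = 89.48
Re(z) = -9.68/89.48 = -0.1082
Im(z) = -183.22/89.48 = -2.0476

Re(z) = -0.1082, Im(z) = -2.0476


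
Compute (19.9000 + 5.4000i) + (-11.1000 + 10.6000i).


Real: 19.9 - 11.1 = 8.8
Imag: 5.4 + 10.6 = 16

8.8000 + 16.0000i


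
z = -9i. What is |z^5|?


|z| = sqrt(0+81) = sqrt(81) = 9
|z^5| = |z|^5 = 9^5 = 59049

|z^5| = 59049


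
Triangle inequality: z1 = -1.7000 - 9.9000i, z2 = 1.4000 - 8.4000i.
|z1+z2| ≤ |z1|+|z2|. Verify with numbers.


|z1| = sqrt((-1.7)^2 + (-9.9)^2) = sqrt(100.9) = 10.0449
|z2| = sqrt(1.4^2 + (-8.4)^2) = sqrt(72.52) = 8.5159
z1+z2 = -0.3000 - 18.3000i
|z1+z2| = sqrt(334.98) = 18.3025
|z1|+|z2| = 10.0449 + 8.5159 = 18.5608

|z1+z2| = 18.3025 ≤ |z1|+|z2| = 18.5608 (verified)


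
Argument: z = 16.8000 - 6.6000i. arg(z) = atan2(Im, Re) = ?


Re = 16.8, Im = -6.6
arg = atan2(-6.6, 16.8) = -21.4477 degrees

arg(z) = -21.4477 degrees


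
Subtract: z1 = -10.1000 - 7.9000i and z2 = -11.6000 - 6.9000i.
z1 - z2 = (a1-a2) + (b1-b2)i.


Real: -10.1 + 11.6 = 1.5
Imag: -7.9 + 6.9 = -1

1.5000 - i


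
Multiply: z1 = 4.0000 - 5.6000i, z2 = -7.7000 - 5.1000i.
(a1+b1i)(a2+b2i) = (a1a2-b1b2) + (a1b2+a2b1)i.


Real = 4*(-7.7) - (-5.6)*(-5.1) = -30.8 - 28.56 = -59.36
Imag = 4*(-5.1) - (7.7)*(-5.6) = -20.4 + 43.12 = 22.72

-59.3600 + 22.7200i


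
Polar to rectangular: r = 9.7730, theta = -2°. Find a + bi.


a = 9.7730*cos(-2°) = 9.7730*0.99939 = 9.7670
b = 9.7730*sin(-2°) = 9.7730*(-0.0349) = -0.3411

9.7670 - 0.3411i


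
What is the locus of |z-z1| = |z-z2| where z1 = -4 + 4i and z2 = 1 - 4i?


Equal distances means the locus is the perpendicular bisector of z1 and z2.
Midpoint = ((-4+1)/2, (4+(-4))/2) = (-1.5000, 0)

Perpendicular bisector through (-1.5000, 0)


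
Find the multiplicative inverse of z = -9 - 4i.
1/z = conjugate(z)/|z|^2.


|z|^2 = 81+16 = 97
1/z = (-9 + 4i)/97

1/z = -0.0928 + 0.0412i


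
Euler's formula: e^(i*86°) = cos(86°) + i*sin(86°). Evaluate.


cos(86°) = 0.0698
sin(86°) = 0.9976

e^(i*86°) = 0.0698 + 0.9976i


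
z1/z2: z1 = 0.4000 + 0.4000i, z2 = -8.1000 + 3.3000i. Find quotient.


Conjugate of z2 = -8.1000 - 3.3000i
Numerator: (0.4000 + 0.4000i)(-8.1000 - 3.3000i) = -1.9200 - 4.5600i
Denominator: (-8.1)^2 + 3.3^2 = 76.5
Result = (-1.9200 - 4.5600i)/76.5

-0.0251 - 0.0596i


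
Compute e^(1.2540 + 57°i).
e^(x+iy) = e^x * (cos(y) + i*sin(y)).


e^1.2540 = 3.5043
cos(57°) = 0.54464
sin(57°) = 0.83867
Real = 3.5043*0.54464 = 1.9086
Imag = 3.5043*0.83867 = 2.9390

1.9086 + 2.9390i


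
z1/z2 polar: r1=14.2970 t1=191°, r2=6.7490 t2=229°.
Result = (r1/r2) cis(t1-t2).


r = 14.2970 / 6.7490 = 2.1184
theta = 191° - 229° = -38° = 322° (mod 360)

2.1184 cis(322°)


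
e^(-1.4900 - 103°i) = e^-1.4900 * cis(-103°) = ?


e^-1.4900 = 0.2254
cos(-103°) = -0.225
sin(-103°) = -0.9744
Real = 0.2254*(-0.225) = -0.0507
Imag = 0.2254*(-0.9744) = -0.2196

-0.0507 - 0.2196i


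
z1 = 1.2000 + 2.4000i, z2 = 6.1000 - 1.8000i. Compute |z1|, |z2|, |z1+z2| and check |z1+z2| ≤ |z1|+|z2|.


|z1| = sqrt(1.2^2 + 2.4^2) = sqrt(7.2) = 2.6833
|z2| = sqrt(6.1^2 + (-1.8)^2) = sqrt(40.45) = 6.3600
z1+z2 = 7.3000 + 0.6000i
|z1+z2| = sqrt(53.65) = 7.3246
|z1|+|z2| = 2.6833 + 6.3600 = 9.0433

|z1+z2| = 7.3246 ≤ |z1|+|z2| = 9.0433 (verified)


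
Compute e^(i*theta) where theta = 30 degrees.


cos(30°) = 0.8660
sin(30°) = 0.5000

e^(i*30°) = 0.8660 + 0.5000i


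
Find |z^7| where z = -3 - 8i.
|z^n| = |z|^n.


|z| = sqrt(9+64) = sqrt(73) = 8.5440
|z^7| = |z|^7 = (sqrt(73))^7 = 73^3 * sqrt(73) = 389017*sqrt(73)

|z^7| = 389017*sqrt(73) ≈ 3323762.7050


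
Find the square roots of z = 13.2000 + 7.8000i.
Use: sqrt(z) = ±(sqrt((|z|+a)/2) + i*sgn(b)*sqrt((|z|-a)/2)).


|z| = sqrt(174.24+60.84) = 15.3323
sqrt((|z|+a)/2) = sqrt((15.3323+13.2)/2) = sqrt(14.2662) = 3.7771
sqrt((|z|-a)/2) = sqrt((15.3323-13.2)/2) = sqrt(1.0662) = 1.0325

±(3.7771 + 1.0325i) i.e. 3.7771 + 1.0325i and -3.7771 - 1.0325i


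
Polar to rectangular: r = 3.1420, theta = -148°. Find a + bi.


a = 3.1420*cos(-148°) = 3.1420*(-0.84805) = -2.6646
b = 3.1420*sin(-148°) = 3.1420*(-0.52992) = -1.6650

-2.6646 - 1.6650i


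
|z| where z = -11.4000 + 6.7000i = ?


|z| = sqrt((-11.4)^2 + 6.7^2) = sqrt(129.96 + 44.89) = sqrt(174.85) = 13.2231

|z| = 13.2231


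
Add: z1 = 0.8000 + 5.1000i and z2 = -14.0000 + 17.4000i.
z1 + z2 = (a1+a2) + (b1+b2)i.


Real: 0.8 - 14 = -13.2
Imag: 5.1 + 17.4 = 22.5

-13.2000 + 22.5000i


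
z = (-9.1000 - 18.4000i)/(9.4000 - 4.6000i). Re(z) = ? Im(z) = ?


Multiply by conjugate: (-9.1000 - 18.4000i)(9.4000 + 4.6000i) / (9.4^2 + (-4.6)^2)
Numerator real = -9.1*9.4 - (18.4)*(-4.6) = -0.9
Numerator imag = -18.4*9.4 - (-9.1)*(-4.6) = -214.82
Denominator = 109.52
Re(z) = -0.9/109.52 = -0.0082
Im(z) = -214.82/109.52 = -1.9615

Re(z) = -0.0082, Im(z) = -1.9615


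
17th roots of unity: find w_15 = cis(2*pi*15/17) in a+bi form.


Angle = 360*15/17 = 317.6471°
a = cos(317.6471°) = 0.7390
b = sin(317.6471°) = -0.6737

0.7390 - 0.6737i


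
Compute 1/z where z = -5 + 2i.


|z|^2 = 25+4 = 29
1/z = (-5 - 2i)/29

1/z = -0.1724 - 0.0690i


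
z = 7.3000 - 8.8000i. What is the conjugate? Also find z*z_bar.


z_bar = 7.3000 + 8.8000i
z*z_bar = 7.3^2 + (-8.8)^2 = 53.29 + 77.44 = 130.73

z_bar = 7.3000 + 8.8000i, z*z_bar = 130.73


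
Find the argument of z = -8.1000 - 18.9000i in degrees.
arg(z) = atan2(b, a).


Re = -8.1, Im = -18.9
arg = atan2(-18.9, -8.1) = -113.1986 degrees

arg(z) = -113.1986 degrees


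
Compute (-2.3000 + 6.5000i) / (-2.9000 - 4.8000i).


Conjugate of z2 = -2.9000 + 4.8000i
Numerator: (-2.3000 + 6.5000i)(-2.9000 + 4.8000i) = -24.5300 - 29.8900i
Denominator: (-2.9)^2 + (-4.8)^2 = 31.45
Result = (-24.5300 - 29.8900i)/31.45

-0.7800 - 0.9504i


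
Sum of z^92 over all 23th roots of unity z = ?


The roots are w_k = w^k with w = e^(2*pi*i/23), and (w^k)^92 = (w^92)^k.
So S = 1 + u + u^2 + ... + u^(22) with u = w^92.
92 = 4*23 + 0, so 92 is a multiple of 23 and u = (w^23)^4 = 1.
Every one of the 23 terms equals 1: S = 23

S = 23


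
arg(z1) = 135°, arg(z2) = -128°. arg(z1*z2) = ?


arg(z1*z2) = 135° - 128° = 7°
Normalized to (-180°, 180°]: 7°

7°


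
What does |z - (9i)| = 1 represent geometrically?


|z - z0| = r is a circle with center z0 and radius r.
Center = (0, 9), radius = 1

Circle with center (0, 9) and radius 1


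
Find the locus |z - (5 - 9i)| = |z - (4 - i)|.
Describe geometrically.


Equal distances means the locus is the perpendicular bisector of z1 and z2.
Midpoint = ((5+4)/2, (-9+(-1))/2) = (4.5000, -5.0000)

Perpendicular bisector through (4.5000, -5.0000)


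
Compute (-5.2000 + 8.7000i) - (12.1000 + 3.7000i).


Real: -5.2 - 12.1 = -17.3
Imag: 8.7 - 3.7 = 5

-17.3000 + 5.0000i


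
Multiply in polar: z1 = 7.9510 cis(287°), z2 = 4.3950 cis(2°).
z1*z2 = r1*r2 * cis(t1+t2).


r = 7.9510 * 4.3950 = 34.9446
theta = 287° + 2° = 289° = 289° (mod 360)

34.9446 cis(289°)


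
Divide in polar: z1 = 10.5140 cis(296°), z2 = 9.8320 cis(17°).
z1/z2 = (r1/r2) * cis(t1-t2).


r = 10.5140 / 9.8320 = 1.0694
theta = 296° - 17° = 279° = 279° (mod 360)

1.0694 cis(279°)


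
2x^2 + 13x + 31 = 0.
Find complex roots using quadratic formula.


disc = 13^2 - 4*2*31 = 169 - 248 = -79
sqrt(|disc|) = sqrt(79) = 8.8882
Real part = -13/(2*2) = -3.2500
Imag part = 8.8882/(2*2) = 2.2220

-3.2500 ± 2.2220i


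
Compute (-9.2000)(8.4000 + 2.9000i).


Real = -9.2*8.4 - 0*2.9 = -77.28 - 0 = -77.28
Imag = -9.2*2.9 + 8.4*0 = -26.68 + 0 = -26.68

-77.2800 - 26.6800i


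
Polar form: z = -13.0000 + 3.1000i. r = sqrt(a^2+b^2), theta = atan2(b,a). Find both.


r = sqrt(169+9.61) = sqrt(178.61) = 13.3645
theta = atan2(3.1, -13) = 166.5876 degrees

r = 13.3645, theta = 166.5876 degrees


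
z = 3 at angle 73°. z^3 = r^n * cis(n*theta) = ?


r^3 = 3^3 = 27
n*theta = 3*73° = 219° = 219° (mod 360)
a = 27*cos(219°) = -20.9829
b = 27*sin(219°) = -16.9917

27 cis(219°) = -20.9829 - 16.9917i


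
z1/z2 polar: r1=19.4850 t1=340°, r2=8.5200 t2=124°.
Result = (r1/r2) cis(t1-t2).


r = 19.4850 / 8.5200 = 2.2870
theta = 340° - 124° = 216° = 216° (mod 360)

2.2870 cis(216°)


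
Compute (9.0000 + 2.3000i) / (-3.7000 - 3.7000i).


Conjugate of z2 = -3.7000 + 3.7000i
Numerator: (9.0000 + 2.3000i)(-3.7000 + 3.7000i) = -41.8100 + 24.7900i
Denominator: (-3.7)^2 + (-3.7)^2 = 27.38
Result = (-41.8100 + 24.7900i)/27.38

-1.5270 + 0.9054i


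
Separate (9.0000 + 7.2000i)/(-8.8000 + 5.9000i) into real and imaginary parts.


Multiply by conjugate: (9.0000 + 7.2000i)(-8.8000 - 5.9000i) / ((-8.8)^2 + 5.9^2)
Numerator real = 9*(-8.8) + 7.2*5.9 = -36.72
Numerator imag = 7.2*(-8.8) - 9*5.9 = -116.46
Denominator = 112.25
Re(z) = -36.72/112.25 = -0.3271
Im(z) = -116.46/112.25 = -1.0375

Re(z) = -0.3271, Im(z) = -1.0375


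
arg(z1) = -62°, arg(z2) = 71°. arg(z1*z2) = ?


arg(z1*z2) = -62° + 71° = 9°
Normalized to (-180°, 180°]: 9°

9°


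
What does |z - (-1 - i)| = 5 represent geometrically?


|z - z0| = r is a circle with center z0 and radius r.
Center = (-1, -1), radius = 5

Circle with center (-1, -1) and radius 5


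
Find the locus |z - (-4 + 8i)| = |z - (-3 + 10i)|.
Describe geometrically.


Equal distances means the locus is the perpendicular bisector of z1 and z2.
Midpoint = ((-4+(-3))/2, (8+10)/2) = (-3.5000, 9.0000)

Perpendicular bisector through (-3.5000, 9.0000)


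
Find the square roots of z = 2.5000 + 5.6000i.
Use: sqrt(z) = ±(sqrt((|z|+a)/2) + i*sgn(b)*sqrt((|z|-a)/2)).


|z| = sqrt(6.25+31.36) = 6.1327
sqrt((|z|+a)/2) = sqrt((6.1327+2.5)/2) = sqrt(4.3163) = 2.0776
sqrt((|z|-a)/2) = sqrt((6.1327-2.5)/2) = sqrt(1.8163) = 1.3477

±(2.0776 + 1.3477i) i.e. 2.0776 + 1.3477i and -2.0776 - 1.3477i


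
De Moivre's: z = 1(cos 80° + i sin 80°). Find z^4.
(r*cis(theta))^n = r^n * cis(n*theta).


r^4 = 1^4 = 1
n*theta = 4*80° = 320° = 320° (mod 360)
a = 1*cos(320°) = 0.7660
b = 1*sin(320°) = -0.6428

1 cis(320°) = 0.7660 - 0.6428i


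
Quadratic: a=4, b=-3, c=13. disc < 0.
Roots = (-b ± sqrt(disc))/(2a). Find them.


disc = (-3)^2 - 4*4*13 = 9 - 208 = -199
sqrt(|disc|) = sqrt(199) = 14.1067
Real part = 3/(2*4) = 0.3750
Imag part = 14.1067/(2*4) = 1.7633

0.3750 ± 1.7633i


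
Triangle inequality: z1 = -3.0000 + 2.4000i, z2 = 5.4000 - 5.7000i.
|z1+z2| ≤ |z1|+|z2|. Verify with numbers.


|z1| = sqrt((-3)^2 + 2.4^2) = sqrt(14.76) = 3.8419
|z2| = sqrt(5.4^2 + (-5.7)^2) = sqrt(61.65) = 7.8518
z1+z2 = 2.4000 - 3.3000i
|z1+z2| = sqrt(16.65) = 4.0804
|z1|+|z2| = 3.8419 + 7.8518 = 11.6937

|z1+z2| = 4.0804 ≤ |z1|+|z2| = 11.6937 (verified)


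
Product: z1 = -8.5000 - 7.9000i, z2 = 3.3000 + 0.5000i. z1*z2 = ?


Real = -8.5*3.3 - (-7.9)*0.5 = -28.05 - (-3.95) = -24.1
Imag = -8.5*0.5 + 3.3*(-7.9) = -4.25 - (26.07) = -30.32

-24.1000 - 30.3200i


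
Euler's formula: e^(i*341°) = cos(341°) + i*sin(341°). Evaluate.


cos(341°) = 0.9455
sin(341°) = -0.3256

e^(i*341°) = 0.9455 - 0.3256i


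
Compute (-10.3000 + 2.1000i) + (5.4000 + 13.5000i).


Real: -10.3 + 5.4 = -4.9
Imag: 2.1 + 13.5 = 15.6

-4.9000 + 15.6000i


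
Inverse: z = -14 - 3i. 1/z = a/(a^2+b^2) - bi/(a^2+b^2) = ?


|z|^2 = 196+9 = 205
1/z = (-14 + 3i)/205

1/z = -0.0683 + 0.0146i


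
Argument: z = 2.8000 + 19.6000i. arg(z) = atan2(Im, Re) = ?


Re = 2.8, Im = 19.6
arg = atan2(19.6, 2.8) = 81.8699 degrees

arg(z) = 81.8699 degrees


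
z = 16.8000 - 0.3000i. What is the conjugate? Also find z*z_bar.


z_bar = 16.8000 + 0.3000i
z*z_bar = 16.8^2 + (-0.3)^2 = 282.24 + 0.09 = 282.33

z_bar = 16.8000 + 0.3000i, z*z_bar = 282.33


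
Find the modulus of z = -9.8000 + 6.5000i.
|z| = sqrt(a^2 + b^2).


|z| = sqrt((-9.8)^2 + 6.5^2) = sqrt(96.04 + 42.25) = sqrt(138.29) = 11.7597

|z| = 11.7597


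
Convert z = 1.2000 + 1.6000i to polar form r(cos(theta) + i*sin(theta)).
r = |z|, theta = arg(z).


r = sqrt(1.44+2.56) = sqrt(4) = 2.0000
theta = atan2(1.6, 1.2) = 53.1301 degrees

r = 2.0000, theta = 53.1301 degrees


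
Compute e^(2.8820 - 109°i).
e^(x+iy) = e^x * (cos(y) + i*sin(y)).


e^2.8820 = 17.8499
cos(-109°) = -0.32557
sin(-109°) = -0.94552
Real = 17.8499*(-0.32557) = -5.8114
Imag = 17.8499*(-0.94552) = -16.8774

-5.8114 - 16.8774i


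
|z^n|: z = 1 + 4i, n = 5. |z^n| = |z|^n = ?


|z| = sqrt(1+16) = sqrt(17) = 4.1231
|z^5| = |z|^5 = (sqrt(17))^5 = 17^2 * sqrt(17) = 289*sqrt(17)

|z^5| = 289*sqrt(17) ≈ 1191.5775


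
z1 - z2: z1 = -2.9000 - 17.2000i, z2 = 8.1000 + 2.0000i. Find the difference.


Real: -2.9 - 8.1 = -11
Imag: -17.2 - 2 = -19.2

-11.0000 - 19.2000i


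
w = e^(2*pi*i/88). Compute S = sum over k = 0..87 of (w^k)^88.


The roots are w_k = w^k with w = e^(2*pi*i/88), and (w^k)^88 = (w^88)^k.
So S = 1 + u + u^2 + ... + u^(87) with u = w^88.
88 = 1*88 + 0, so 88 is a multiple of 88 and u = (w^88)^1 = 1.
Every one of the 88 terms equals 1: S = 88

S = 88


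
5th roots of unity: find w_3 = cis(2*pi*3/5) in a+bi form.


Angle = 360*3/5 = 216°
a = cos(216°) = -0.8090
b = sin(216°) = -0.5878

-0.8090 - 0.5878i


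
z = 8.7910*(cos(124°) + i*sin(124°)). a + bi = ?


a = 8.7910*cos(124°) = 8.7910*(-0.5592) = -4.9159
b = 8.7910*sin(124°) = 8.7910*0.82904 = 7.2881

-4.9159 + 7.2881i


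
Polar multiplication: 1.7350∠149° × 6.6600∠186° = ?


r = 1.7350 * 6.6600 = 11.5551
theta = 149° + 186° = 335° = 335° (mod 360)

11.5551 cis(335°)


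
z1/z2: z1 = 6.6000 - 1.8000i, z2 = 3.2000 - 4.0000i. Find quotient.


Conjugate of z2 = 3.2000 + 4.0000i
Numerator: (6.6000 - 1.8000i)(3.2000 + 4.0000i) = 28.3200 + 20.6400i
Denominator: 3.2^2 + (-4)^2 = 26.24
Result = (28.3200 + 20.6400i)/26.24

1.0793 + 0.7866i


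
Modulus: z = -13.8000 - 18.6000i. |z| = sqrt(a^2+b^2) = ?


|z| = sqrt((-13.8)^2 + (-18.6)^2) = sqrt(190.44 + 345.96) = sqrt(536.4) = 23.1603

|z| = 23.1603


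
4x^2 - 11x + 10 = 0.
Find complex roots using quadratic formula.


disc = (-11)^2 - 4*4*10 = 121 - 160 = -39
sqrt(|disc|) = sqrt(39) = 6.2450
Real part = 11/(2*4) = 1.3750
Imag part = 6.2450/(2*4) = 0.7806

1.3750 ± 0.7806i
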